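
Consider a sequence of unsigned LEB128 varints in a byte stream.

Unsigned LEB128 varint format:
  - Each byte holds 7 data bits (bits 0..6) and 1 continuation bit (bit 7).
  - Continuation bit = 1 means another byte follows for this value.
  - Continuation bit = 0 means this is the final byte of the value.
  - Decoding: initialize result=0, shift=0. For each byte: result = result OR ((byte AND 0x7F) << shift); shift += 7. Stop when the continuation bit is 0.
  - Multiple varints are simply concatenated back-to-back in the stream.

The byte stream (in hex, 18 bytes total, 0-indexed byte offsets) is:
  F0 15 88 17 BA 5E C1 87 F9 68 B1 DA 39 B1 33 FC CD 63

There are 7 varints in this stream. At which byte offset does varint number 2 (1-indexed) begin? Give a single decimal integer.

Answer: 2

Derivation:
  byte[0]=0xF0 cont=1 payload=0x70=112: acc |= 112<<0 -> acc=112 shift=7
  byte[1]=0x15 cont=0 payload=0x15=21: acc |= 21<<7 -> acc=2800 shift=14 [end]
Varint 1: bytes[0:2] = F0 15 -> value 2800 (2 byte(s))
  byte[2]=0x88 cont=1 payload=0x08=8: acc |= 8<<0 -> acc=8 shift=7
  byte[3]=0x17 cont=0 payload=0x17=23: acc |= 23<<7 -> acc=2952 shift=14 [end]
Varint 2: bytes[2:4] = 88 17 -> value 2952 (2 byte(s))
  byte[4]=0xBA cont=1 payload=0x3A=58: acc |= 58<<0 -> acc=58 shift=7
  byte[5]=0x5E cont=0 payload=0x5E=94: acc |= 94<<7 -> acc=12090 shift=14 [end]
Varint 3: bytes[4:6] = BA 5E -> value 12090 (2 byte(s))
  byte[6]=0xC1 cont=1 payload=0x41=65: acc |= 65<<0 -> acc=65 shift=7
  byte[7]=0x87 cont=1 payload=0x07=7: acc |= 7<<7 -> acc=961 shift=14
  byte[8]=0xF9 cont=1 payload=0x79=121: acc |= 121<<14 -> acc=1983425 shift=21
  byte[9]=0x68 cont=0 payload=0x68=104: acc |= 104<<21 -> acc=220087233 shift=28 [end]
Varint 4: bytes[6:10] = C1 87 F9 68 -> value 220087233 (4 byte(s))
  byte[10]=0xB1 cont=1 payload=0x31=49: acc |= 49<<0 -> acc=49 shift=7
  byte[11]=0xDA cont=1 payload=0x5A=90: acc |= 90<<7 -> acc=11569 shift=14
  byte[12]=0x39 cont=0 payload=0x39=57: acc |= 57<<14 -> acc=945457 shift=21 [end]
Varint 5: bytes[10:13] = B1 DA 39 -> value 945457 (3 byte(s))
  byte[13]=0xB1 cont=1 payload=0x31=49: acc |= 49<<0 -> acc=49 shift=7
  byte[14]=0x33 cont=0 payload=0x33=51: acc |= 51<<7 -> acc=6577 shift=14 [end]
Varint 6: bytes[13:15] = B1 33 -> value 6577 (2 byte(s))
  byte[15]=0xFC cont=1 payload=0x7C=124: acc |= 124<<0 -> acc=124 shift=7
  byte[16]=0xCD cont=1 payload=0x4D=77: acc |= 77<<7 -> acc=9980 shift=14
  byte[17]=0x63 cont=0 payload=0x63=99: acc |= 99<<14 -> acc=1631996 shift=21 [end]
Varint 7: bytes[15:18] = FC CD 63 -> value 1631996 (3 byte(s))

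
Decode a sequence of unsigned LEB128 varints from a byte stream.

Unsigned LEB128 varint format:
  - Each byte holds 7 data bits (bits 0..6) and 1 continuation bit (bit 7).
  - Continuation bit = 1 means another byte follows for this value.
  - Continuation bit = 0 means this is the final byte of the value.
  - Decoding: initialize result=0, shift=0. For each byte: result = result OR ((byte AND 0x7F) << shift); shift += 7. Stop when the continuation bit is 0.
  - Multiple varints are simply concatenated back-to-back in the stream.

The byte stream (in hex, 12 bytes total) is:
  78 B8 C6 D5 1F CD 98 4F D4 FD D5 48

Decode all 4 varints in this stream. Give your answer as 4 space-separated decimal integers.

Answer: 120 66413368 1297485 152403668

Derivation:
  byte[0]=0x78 cont=0 payload=0x78=120: acc |= 120<<0 -> acc=120 shift=7 [end]
Varint 1: bytes[0:1] = 78 -> value 120 (1 byte(s))
  byte[1]=0xB8 cont=1 payload=0x38=56: acc |= 56<<0 -> acc=56 shift=7
  byte[2]=0xC6 cont=1 payload=0x46=70: acc |= 70<<7 -> acc=9016 shift=14
  byte[3]=0xD5 cont=1 payload=0x55=85: acc |= 85<<14 -> acc=1401656 shift=21
  byte[4]=0x1F cont=0 payload=0x1F=31: acc |= 31<<21 -> acc=66413368 shift=28 [end]
Varint 2: bytes[1:5] = B8 C6 D5 1F -> value 66413368 (4 byte(s))
  byte[5]=0xCD cont=1 payload=0x4D=77: acc |= 77<<0 -> acc=77 shift=7
  byte[6]=0x98 cont=1 payload=0x18=24: acc |= 24<<7 -> acc=3149 shift=14
  byte[7]=0x4F cont=0 payload=0x4F=79: acc |= 79<<14 -> acc=1297485 shift=21 [end]
Varint 3: bytes[5:8] = CD 98 4F -> value 1297485 (3 byte(s))
  byte[8]=0xD4 cont=1 payload=0x54=84: acc |= 84<<0 -> acc=84 shift=7
  byte[9]=0xFD cont=1 payload=0x7D=125: acc |= 125<<7 -> acc=16084 shift=14
  byte[10]=0xD5 cont=1 payload=0x55=85: acc |= 85<<14 -> acc=1408724 shift=21
  byte[11]=0x48 cont=0 payload=0x48=72: acc |= 72<<21 -> acc=152403668 shift=28 [end]
Varint 4: bytes[8:12] = D4 FD D5 48 -> value 152403668 (4 byte(s))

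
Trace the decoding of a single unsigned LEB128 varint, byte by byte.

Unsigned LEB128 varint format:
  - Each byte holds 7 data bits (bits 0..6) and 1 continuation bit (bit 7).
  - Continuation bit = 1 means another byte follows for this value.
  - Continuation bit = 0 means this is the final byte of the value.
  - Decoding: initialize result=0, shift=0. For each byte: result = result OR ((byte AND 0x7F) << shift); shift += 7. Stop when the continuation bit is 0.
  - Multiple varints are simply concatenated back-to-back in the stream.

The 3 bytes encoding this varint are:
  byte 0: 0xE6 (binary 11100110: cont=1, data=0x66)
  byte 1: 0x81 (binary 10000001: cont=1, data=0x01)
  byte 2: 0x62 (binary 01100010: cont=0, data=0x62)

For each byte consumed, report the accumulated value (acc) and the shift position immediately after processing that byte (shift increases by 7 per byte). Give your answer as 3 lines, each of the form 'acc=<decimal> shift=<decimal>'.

Answer: acc=102 shift=7
acc=230 shift=14
acc=1605862 shift=21

Derivation:
byte 0=0xE6: payload=0x66=102, contrib = 102<<0 = 102; acc -> 102, shift -> 7
byte 1=0x81: payload=0x01=1, contrib = 1<<7 = 128; acc -> 230, shift -> 14
byte 2=0x62: payload=0x62=98, contrib = 98<<14 = 1605632; acc -> 1605862, shift -> 21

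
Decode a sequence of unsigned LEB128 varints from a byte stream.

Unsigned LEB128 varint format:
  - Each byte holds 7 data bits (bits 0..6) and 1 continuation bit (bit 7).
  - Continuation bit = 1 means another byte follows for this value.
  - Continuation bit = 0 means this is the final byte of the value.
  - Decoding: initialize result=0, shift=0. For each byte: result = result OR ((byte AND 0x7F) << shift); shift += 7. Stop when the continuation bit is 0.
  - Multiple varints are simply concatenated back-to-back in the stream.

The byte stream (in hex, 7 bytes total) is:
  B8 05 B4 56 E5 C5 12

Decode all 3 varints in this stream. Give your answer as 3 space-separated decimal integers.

  byte[0]=0xB8 cont=1 payload=0x38=56: acc |= 56<<0 -> acc=56 shift=7
  byte[1]=0x05 cont=0 payload=0x05=5: acc |= 5<<7 -> acc=696 shift=14 [end]
Varint 1: bytes[0:2] = B8 05 -> value 696 (2 byte(s))
  byte[2]=0xB4 cont=1 payload=0x34=52: acc |= 52<<0 -> acc=52 shift=7
  byte[3]=0x56 cont=0 payload=0x56=86: acc |= 86<<7 -> acc=11060 shift=14 [end]
Varint 2: bytes[2:4] = B4 56 -> value 11060 (2 byte(s))
  byte[4]=0xE5 cont=1 payload=0x65=101: acc |= 101<<0 -> acc=101 shift=7
  byte[5]=0xC5 cont=1 payload=0x45=69: acc |= 69<<7 -> acc=8933 shift=14
  byte[6]=0x12 cont=0 payload=0x12=18: acc |= 18<<14 -> acc=303845 shift=21 [end]
Varint 3: bytes[4:7] = E5 C5 12 -> value 303845 (3 byte(s))

Answer: 696 11060 303845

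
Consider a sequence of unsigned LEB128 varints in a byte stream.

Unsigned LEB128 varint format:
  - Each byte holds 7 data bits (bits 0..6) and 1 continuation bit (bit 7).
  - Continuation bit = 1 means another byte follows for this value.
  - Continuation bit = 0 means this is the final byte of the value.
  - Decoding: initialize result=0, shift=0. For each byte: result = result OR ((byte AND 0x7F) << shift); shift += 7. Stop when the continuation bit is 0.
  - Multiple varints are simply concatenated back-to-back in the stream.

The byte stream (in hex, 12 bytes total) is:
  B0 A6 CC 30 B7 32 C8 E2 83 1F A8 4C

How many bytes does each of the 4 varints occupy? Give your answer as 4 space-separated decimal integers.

  byte[0]=0xB0 cont=1 payload=0x30=48: acc |= 48<<0 -> acc=48 shift=7
  byte[1]=0xA6 cont=1 payload=0x26=38: acc |= 38<<7 -> acc=4912 shift=14
  byte[2]=0xCC cont=1 payload=0x4C=76: acc |= 76<<14 -> acc=1250096 shift=21
  byte[3]=0x30 cont=0 payload=0x30=48: acc |= 48<<21 -> acc=101913392 shift=28 [end]
Varint 1: bytes[0:4] = B0 A6 CC 30 -> value 101913392 (4 byte(s))
  byte[4]=0xB7 cont=1 payload=0x37=55: acc |= 55<<0 -> acc=55 shift=7
  byte[5]=0x32 cont=0 payload=0x32=50: acc |= 50<<7 -> acc=6455 shift=14 [end]
Varint 2: bytes[4:6] = B7 32 -> value 6455 (2 byte(s))
  byte[6]=0xC8 cont=1 payload=0x48=72: acc |= 72<<0 -> acc=72 shift=7
  byte[7]=0xE2 cont=1 payload=0x62=98: acc |= 98<<7 -> acc=12616 shift=14
  byte[8]=0x83 cont=1 payload=0x03=3: acc |= 3<<14 -> acc=61768 shift=21
  byte[9]=0x1F cont=0 payload=0x1F=31: acc |= 31<<21 -> acc=65073480 shift=28 [end]
Varint 3: bytes[6:10] = C8 E2 83 1F -> value 65073480 (4 byte(s))
  byte[10]=0xA8 cont=1 payload=0x28=40: acc |= 40<<0 -> acc=40 shift=7
  byte[11]=0x4C cont=0 payload=0x4C=76: acc |= 76<<7 -> acc=9768 shift=14 [end]
Varint 4: bytes[10:12] = A8 4C -> value 9768 (2 byte(s))

Answer: 4 2 4 2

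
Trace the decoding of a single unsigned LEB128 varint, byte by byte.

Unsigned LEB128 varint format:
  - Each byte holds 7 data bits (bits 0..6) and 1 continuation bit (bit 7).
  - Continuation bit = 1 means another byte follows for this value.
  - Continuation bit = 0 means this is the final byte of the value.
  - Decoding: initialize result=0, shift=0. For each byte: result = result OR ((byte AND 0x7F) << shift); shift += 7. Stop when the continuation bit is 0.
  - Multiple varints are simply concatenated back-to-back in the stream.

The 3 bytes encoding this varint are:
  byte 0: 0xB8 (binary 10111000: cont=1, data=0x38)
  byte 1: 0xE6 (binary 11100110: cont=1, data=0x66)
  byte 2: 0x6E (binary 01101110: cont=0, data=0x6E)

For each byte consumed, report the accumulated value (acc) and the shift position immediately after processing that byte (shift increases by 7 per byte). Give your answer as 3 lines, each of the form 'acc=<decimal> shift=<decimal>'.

byte 0=0xB8: payload=0x38=56, contrib = 56<<0 = 56; acc -> 56, shift -> 7
byte 1=0xE6: payload=0x66=102, contrib = 102<<7 = 13056; acc -> 13112, shift -> 14
byte 2=0x6E: payload=0x6E=110, contrib = 110<<14 = 1802240; acc -> 1815352, shift -> 21

Answer: acc=56 shift=7
acc=13112 shift=14
acc=1815352 shift=21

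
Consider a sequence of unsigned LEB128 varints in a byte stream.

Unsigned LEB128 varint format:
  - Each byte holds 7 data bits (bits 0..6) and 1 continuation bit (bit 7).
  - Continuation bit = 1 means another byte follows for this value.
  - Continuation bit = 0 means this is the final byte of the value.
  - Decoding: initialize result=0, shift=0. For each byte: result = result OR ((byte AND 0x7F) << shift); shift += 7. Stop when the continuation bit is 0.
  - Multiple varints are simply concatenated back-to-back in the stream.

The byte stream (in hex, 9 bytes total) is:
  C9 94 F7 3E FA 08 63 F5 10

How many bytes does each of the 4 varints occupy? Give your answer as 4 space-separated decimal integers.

  byte[0]=0xC9 cont=1 payload=0x49=73: acc |= 73<<0 -> acc=73 shift=7
  byte[1]=0x94 cont=1 payload=0x14=20: acc |= 20<<7 -> acc=2633 shift=14
  byte[2]=0xF7 cont=1 payload=0x77=119: acc |= 119<<14 -> acc=1952329 shift=21
  byte[3]=0x3E cont=0 payload=0x3E=62: acc |= 62<<21 -> acc=131975753 shift=28 [end]
Varint 1: bytes[0:4] = C9 94 F7 3E -> value 131975753 (4 byte(s))
  byte[4]=0xFA cont=1 payload=0x7A=122: acc |= 122<<0 -> acc=122 shift=7
  byte[5]=0x08 cont=0 payload=0x08=8: acc |= 8<<7 -> acc=1146 shift=14 [end]
Varint 2: bytes[4:6] = FA 08 -> value 1146 (2 byte(s))
  byte[6]=0x63 cont=0 payload=0x63=99: acc |= 99<<0 -> acc=99 shift=7 [end]
Varint 3: bytes[6:7] = 63 -> value 99 (1 byte(s))
  byte[7]=0xF5 cont=1 payload=0x75=117: acc |= 117<<0 -> acc=117 shift=7
  byte[8]=0x10 cont=0 payload=0x10=16: acc |= 16<<7 -> acc=2165 shift=14 [end]
Varint 4: bytes[7:9] = F5 10 -> value 2165 (2 byte(s))

Answer: 4 2 1 2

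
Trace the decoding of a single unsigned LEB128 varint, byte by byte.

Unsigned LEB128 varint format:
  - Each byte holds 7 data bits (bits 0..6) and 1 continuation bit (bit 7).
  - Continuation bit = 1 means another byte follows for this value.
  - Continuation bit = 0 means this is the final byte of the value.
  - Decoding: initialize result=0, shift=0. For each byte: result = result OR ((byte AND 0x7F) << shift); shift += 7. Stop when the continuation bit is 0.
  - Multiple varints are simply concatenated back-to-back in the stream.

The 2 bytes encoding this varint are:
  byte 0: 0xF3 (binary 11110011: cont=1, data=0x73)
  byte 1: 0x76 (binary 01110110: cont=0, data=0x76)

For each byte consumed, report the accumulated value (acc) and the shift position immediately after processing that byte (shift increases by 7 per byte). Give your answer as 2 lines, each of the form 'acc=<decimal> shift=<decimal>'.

byte 0=0xF3: payload=0x73=115, contrib = 115<<0 = 115; acc -> 115, shift -> 7
byte 1=0x76: payload=0x76=118, contrib = 118<<7 = 15104; acc -> 15219, shift -> 14

Answer: acc=115 shift=7
acc=15219 shift=14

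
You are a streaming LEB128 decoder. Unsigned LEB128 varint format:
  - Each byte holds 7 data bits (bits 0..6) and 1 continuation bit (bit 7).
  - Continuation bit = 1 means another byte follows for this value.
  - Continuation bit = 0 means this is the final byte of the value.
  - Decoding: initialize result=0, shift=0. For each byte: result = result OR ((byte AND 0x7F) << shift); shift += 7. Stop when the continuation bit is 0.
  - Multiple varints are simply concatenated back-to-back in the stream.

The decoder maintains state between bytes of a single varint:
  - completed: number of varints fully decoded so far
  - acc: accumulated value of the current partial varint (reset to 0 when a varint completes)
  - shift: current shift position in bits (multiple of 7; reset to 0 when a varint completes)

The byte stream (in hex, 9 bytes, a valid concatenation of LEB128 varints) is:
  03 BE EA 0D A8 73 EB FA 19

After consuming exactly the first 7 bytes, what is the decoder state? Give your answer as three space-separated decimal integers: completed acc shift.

Answer: 3 107 7

Derivation:
byte[0]=0x03 cont=0 payload=0x03: varint #1 complete (value=3); reset -> completed=1 acc=0 shift=0
byte[1]=0xBE cont=1 payload=0x3E: acc |= 62<<0 -> completed=1 acc=62 shift=7
byte[2]=0xEA cont=1 payload=0x6A: acc |= 106<<7 -> completed=1 acc=13630 shift=14
byte[3]=0x0D cont=0 payload=0x0D: varint #2 complete (value=226622); reset -> completed=2 acc=0 shift=0
byte[4]=0xA8 cont=1 payload=0x28: acc |= 40<<0 -> completed=2 acc=40 shift=7
byte[5]=0x73 cont=0 payload=0x73: varint #3 complete (value=14760); reset -> completed=3 acc=0 shift=0
byte[6]=0xEB cont=1 payload=0x6B: acc |= 107<<0 -> completed=3 acc=107 shift=7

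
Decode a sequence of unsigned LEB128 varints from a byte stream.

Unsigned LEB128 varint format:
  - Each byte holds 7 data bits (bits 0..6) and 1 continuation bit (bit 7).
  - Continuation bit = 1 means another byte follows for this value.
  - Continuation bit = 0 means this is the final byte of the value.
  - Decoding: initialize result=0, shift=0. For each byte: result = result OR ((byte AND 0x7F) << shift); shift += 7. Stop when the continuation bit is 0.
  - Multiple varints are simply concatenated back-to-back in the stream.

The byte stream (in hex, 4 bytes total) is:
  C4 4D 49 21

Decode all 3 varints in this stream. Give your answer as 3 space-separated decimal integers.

Answer: 9924 73 33

Derivation:
  byte[0]=0xC4 cont=1 payload=0x44=68: acc |= 68<<0 -> acc=68 shift=7
  byte[1]=0x4D cont=0 payload=0x4D=77: acc |= 77<<7 -> acc=9924 shift=14 [end]
Varint 1: bytes[0:2] = C4 4D -> value 9924 (2 byte(s))
  byte[2]=0x49 cont=0 payload=0x49=73: acc |= 73<<0 -> acc=73 shift=7 [end]
Varint 2: bytes[2:3] = 49 -> value 73 (1 byte(s))
  byte[3]=0x21 cont=0 payload=0x21=33: acc |= 33<<0 -> acc=33 shift=7 [end]
Varint 3: bytes[3:4] = 21 -> value 33 (1 byte(s))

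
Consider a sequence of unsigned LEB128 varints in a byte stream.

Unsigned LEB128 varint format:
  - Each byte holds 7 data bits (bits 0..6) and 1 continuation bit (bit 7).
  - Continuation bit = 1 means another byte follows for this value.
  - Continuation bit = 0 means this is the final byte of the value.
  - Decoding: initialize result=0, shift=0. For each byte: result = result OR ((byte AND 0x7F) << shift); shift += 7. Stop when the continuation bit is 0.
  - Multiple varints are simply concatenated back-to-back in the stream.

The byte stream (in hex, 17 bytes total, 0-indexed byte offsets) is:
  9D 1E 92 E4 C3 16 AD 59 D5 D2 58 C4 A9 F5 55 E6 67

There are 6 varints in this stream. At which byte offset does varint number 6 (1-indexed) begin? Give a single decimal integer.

Answer: 15

Derivation:
  byte[0]=0x9D cont=1 payload=0x1D=29: acc |= 29<<0 -> acc=29 shift=7
  byte[1]=0x1E cont=0 payload=0x1E=30: acc |= 30<<7 -> acc=3869 shift=14 [end]
Varint 1: bytes[0:2] = 9D 1E -> value 3869 (2 byte(s))
  byte[2]=0x92 cont=1 payload=0x12=18: acc |= 18<<0 -> acc=18 shift=7
  byte[3]=0xE4 cont=1 payload=0x64=100: acc |= 100<<7 -> acc=12818 shift=14
  byte[4]=0xC3 cont=1 payload=0x43=67: acc |= 67<<14 -> acc=1110546 shift=21
  byte[5]=0x16 cont=0 payload=0x16=22: acc |= 22<<21 -> acc=47247890 shift=28 [end]
Varint 2: bytes[2:6] = 92 E4 C3 16 -> value 47247890 (4 byte(s))
  byte[6]=0xAD cont=1 payload=0x2D=45: acc |= 45<<0 -> acc=45 shift=7
  byte[7]=0x59 cont=0 payload=0x59=89: acc |= 89<<7 -> acc=11437 shift=14 [end]
Varint 3: bytes[6:8] = AD 59 -> value 11437 (2 byte(s))
  byte[8]=0xD5 cont=1 payload=0x55=85: acc |= 85<<0 -> acc=85 shift=7
  byte[9]=0xD2 cont=1 payload=0x52=82: acc |= 82<<7 -> acc=10581 shift=14
  byte[10]=0x58 cont=0 payload=0x58=88: acc |= 88<<14 -> acc=1452373 shift=21 [end]
Varint 4: bytes[8:11] = D5 D2 58 -> value 1452373 (3 byte(s))
  byte[11]=0xC4 cont=1 payload=0x44=68: acc |= 68<<0 -> acc=68 shift=7
  byte[12]=0xA9 cont=1 payload=0x29=41: acc |= 41<<7 -> acc=5316 shift=14
  byte[13]=0xF5 cont=1 payload=0x75=117: acc |= 117<<14 -> acc=1922244 shift=21
  byte[14]=0x55 cont=0 payload=0x55=85: acc |= 85<<21 -> acc=180180164 shift=28 [end]
Varint 5: bytes[11:15] = C4 A9 F5 55 -> value 180180164 (4 byte(s))
  byte[15]=0xE6 cont=1 payload=0x66=102: acc |= 102<<0 -> acc=102 shift=7
  byte[16]=0x67 cont=0 payload=0x67=103: acc |= 103<<7 -> acc=13286 shift=14 [end]
Varint 6: bytes[15:17] = E6 67 -> value 13286 (2 byte(s))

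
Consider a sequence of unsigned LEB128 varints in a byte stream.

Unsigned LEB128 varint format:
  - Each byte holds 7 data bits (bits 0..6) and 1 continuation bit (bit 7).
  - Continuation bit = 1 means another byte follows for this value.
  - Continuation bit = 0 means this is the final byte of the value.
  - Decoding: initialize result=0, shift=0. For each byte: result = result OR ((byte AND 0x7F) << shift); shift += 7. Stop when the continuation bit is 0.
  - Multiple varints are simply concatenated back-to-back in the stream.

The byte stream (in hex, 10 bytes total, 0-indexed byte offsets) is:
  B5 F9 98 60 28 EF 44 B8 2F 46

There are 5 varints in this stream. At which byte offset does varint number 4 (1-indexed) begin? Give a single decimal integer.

Answer: 7

Derivation:
  byte[0]=0xB5 cont=1 payload=0x35=53: acc |= 53<<0 -> acc=53 shift=7
  byte[1]=0xF9 cont=1 payload=0x79=121: acc |= 121<<7 -> acc=15541 shift=14
  byte[2]=0x98 cont=1 payload=0x18=24: acc |= 24<<14 -> acc=408757 shift=21
  byte[3]=0x60 cont=0 payload=0x60=96: acc |= 96<<21 -> acc=201735349 shift=28 [end]
Varint 1: bytes[0:4] = B5 F9 98 60 -> value 201735349 (4 byte(s))
  byte[4]=0x28 cont=0 payload=0x28=40: acc |= 40<<0 -> acc=40 shift=7 [end]
Varint 2: bytes[4:5] = 28 -> value 40 (1 byte(s))
  byte[5]=0xEF cont=1 payload=0x6F=111: acc |= 111<<0 -> acc=111 shift=7
  byte[6]=0x44 cont=0 payload=0x44=68: acc |= 68<<7 -> acc=8815 shift=14 [end]
Varint 3: bytes[5:7] = EF 44 -> value 8815 (2 byte(s))
  byte[7]=0xB8 cont=1 payload=0x38=56: acc |= 56<<0 -> acc=56 shift=7
  byte[8]=0x2F cont=0 payload=0x2F=47: acc |= 47<<7 -> acc=6072 shift=14 [end]
Varint 4: bytes[7:9] = B8 2F -> value 6072 (2 byte(s))
  byte[9]=0x46 cont=0 payload=0x46=70: acc |= 70<<0 -> acc=70 shift=7 [end]
Varint 5: bytes[9:10] = 46 -> value 70 (1 byte(s))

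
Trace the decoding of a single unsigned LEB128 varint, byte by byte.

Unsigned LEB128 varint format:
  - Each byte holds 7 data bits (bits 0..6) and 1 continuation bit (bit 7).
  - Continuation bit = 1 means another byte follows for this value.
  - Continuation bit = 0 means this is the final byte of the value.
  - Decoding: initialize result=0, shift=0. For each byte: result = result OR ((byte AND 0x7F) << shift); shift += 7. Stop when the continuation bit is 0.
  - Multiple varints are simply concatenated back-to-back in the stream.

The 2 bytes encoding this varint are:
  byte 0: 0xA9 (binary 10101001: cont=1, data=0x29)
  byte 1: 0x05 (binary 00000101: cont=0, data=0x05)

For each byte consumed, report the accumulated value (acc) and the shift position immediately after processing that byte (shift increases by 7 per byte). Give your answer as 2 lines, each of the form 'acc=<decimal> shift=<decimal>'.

Answer: acc=41 shift=7
acc=681 shift=14

Derivation:
byte 0=0xA9: payload=0x29=41, contrib = 41<<0 = 41; acc -> 41, shift -> 7
byte 1=0x05: payload=0x05=5, contrib = 5<<7 = 640; acc -> 681, shift -> 14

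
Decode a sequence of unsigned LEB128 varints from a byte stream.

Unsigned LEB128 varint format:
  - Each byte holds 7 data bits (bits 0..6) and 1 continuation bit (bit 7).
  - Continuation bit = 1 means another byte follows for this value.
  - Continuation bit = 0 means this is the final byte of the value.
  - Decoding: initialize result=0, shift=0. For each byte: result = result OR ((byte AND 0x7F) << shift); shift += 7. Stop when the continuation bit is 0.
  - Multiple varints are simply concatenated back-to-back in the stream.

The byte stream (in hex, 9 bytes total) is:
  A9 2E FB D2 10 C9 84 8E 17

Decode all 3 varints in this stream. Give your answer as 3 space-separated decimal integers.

Answer: 5929 272763 48464457

Derivation:
  byte[0]=0xA9 cont=1 payload=0x29=41: acc |= 41<<0 -> acc=41 shift=7
  byte[1]=0x2E cont=0 payload=0x2E=46: acc |= 46<<7 -> acc=5929 shift=14 [end]
Varint 1: bytes[0:2] = A9 2E -> value 5929 (2 byte(s))
  byte[2]=0xFB cont=1 payload=0x7B=123: acc |= 123<<0 -> acc=123 shift=7
  byte[3]=0xD2 cont=1 payload=0x52=82: acc |= 82<<7 -> acc=10619 shift=14
  byte[4]=0x10 cont=0 payload=0x10=16: acc |= 16<<14 -> acc=272763 shift=21 [end]
Varint 2: bytes[2:5] = FB D2 10 -> value 272763 (3 byte(s))
  byte[5]=0xC9 cont=1 payload=0x49=73: acc |= 73<<0 -> acc=73 shift=7
  byte[6]=0x84 cont=1 payload=0x04=4: acc |= 4<<7 -> acc=585 shift=14
  byte[7]=0x8E cont=1 payload=0x0E=14: acc |= 14<<14 -> acc=229961 shift=21
  byte[8]=0x17 cont=0 payload=0x17=23: acc |= 23<<21 -> acc=48464457 shift=28 [end]
Varint 3: bytes[5:9] = C9 84 8E 17 -> value 48464457 (4 byte(s))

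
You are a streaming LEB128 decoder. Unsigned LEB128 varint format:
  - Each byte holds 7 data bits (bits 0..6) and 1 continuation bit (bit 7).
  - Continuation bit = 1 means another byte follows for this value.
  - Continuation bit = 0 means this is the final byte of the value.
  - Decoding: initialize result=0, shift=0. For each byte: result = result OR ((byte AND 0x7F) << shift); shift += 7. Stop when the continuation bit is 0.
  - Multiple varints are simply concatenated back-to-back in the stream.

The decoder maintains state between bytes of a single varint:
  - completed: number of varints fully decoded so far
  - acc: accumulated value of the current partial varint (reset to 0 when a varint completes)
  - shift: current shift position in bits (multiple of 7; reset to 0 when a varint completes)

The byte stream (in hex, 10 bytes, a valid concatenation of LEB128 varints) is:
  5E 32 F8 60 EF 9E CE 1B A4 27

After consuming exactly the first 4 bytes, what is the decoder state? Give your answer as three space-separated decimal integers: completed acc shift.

Answer: 3 0 0

Derivation:
byte[0]=0x5E cont=0 payload=0x5E: varint #1 complete (value=94); reset -> completed=1 acc=0 shift=0
byte[1]=0x32 cont=0 payload=0x32: varint #2 complete (value=50); reset -> completed=2 acc=0 shift=0
byte[2]=0xF8 cont=1 payload=0x78: acc |= 120<<0 -> completed=2 acc=120 shift=7
byte[3]=0x60 cont=0 payload=0x60: varint #3 complete (value=12408); reset -> completed=3 acc=0 shift=0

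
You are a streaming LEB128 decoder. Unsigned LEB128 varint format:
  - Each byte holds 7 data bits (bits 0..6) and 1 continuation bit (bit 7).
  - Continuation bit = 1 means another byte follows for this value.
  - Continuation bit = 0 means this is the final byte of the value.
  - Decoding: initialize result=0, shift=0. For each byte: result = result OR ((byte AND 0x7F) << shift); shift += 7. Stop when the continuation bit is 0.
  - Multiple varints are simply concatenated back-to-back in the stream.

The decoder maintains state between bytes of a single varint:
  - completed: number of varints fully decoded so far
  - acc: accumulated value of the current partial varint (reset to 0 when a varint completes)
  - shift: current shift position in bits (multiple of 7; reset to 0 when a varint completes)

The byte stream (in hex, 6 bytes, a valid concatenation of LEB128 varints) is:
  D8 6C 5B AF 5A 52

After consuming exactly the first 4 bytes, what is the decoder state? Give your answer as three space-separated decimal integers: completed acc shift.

byte[0]=0xD8 cont=1 payload=0x58: acc |= 88<<0 -> completed=0 acc=88 shift=7
byte[1]=0x6C cont=0 payload=0x6C: varint #1 complete (value=13912); reset -> completed=1 acc=0 shift=0
byte[2]=0x5B cont=0 payload=0x5B: varint #2 complete (value=91); reset -> completed=2 acc=0 shift=0
byte[3]=0xAF cont=1 payload=0x2F: acc |= 47<<0 -> completed=2 acc=47 shift=7

Answer: 2 47 7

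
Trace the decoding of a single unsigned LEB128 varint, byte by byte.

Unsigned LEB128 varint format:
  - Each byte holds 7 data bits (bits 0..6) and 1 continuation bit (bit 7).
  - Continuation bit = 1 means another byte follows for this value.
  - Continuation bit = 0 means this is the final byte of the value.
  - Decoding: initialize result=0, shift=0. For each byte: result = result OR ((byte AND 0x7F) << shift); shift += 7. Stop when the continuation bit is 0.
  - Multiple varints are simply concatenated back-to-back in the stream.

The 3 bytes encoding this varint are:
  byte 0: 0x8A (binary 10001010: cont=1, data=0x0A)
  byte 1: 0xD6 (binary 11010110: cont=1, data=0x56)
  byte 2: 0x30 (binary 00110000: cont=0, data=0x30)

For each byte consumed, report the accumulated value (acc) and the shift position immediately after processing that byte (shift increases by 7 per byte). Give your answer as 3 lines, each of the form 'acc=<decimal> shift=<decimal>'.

byte 0=0x8A: payload=0x0A=10, contrib = 10<<0 = 10; acc -> 10, shift -> 7
byte 1=0xD6: payload=0x56=86, contrib = 86<<7 = 11008; acc -> 11018, shift -> 14
byte 2=0x30: payload=0x30=48, contrib = 48<<14 = 786432; acc -> 797450, shift -> 21

Answer: acc=10 shift=7
acc=11018 shift=14
acc=797450 shift=21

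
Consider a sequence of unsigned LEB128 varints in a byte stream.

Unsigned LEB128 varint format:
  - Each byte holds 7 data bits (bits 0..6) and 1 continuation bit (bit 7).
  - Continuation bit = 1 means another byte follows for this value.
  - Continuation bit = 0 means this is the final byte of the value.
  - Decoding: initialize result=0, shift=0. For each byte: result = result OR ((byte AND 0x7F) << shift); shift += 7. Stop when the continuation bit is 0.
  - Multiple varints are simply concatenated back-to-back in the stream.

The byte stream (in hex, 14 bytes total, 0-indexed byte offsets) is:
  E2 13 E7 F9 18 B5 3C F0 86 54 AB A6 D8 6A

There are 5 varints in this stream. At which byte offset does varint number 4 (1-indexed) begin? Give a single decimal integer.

  byte[0]=0xE2 cont=1 payload=0x62=98: acc |= 98<<0 -> acc=98 shift=7
  byte[1]=0x13 cont=0 payload=0x13=19: acc |= 19<<7 -> acc=2530 shift=14 [end]
Varint 1: bytes[0:2] = E2 13 -> value 2530 (2 byte(s))
  byte[2]=0xE7 cont=1 payload=0x67=103: acc |= 103<<0 -> acc=103 shift=7
  byte[3]=0xF9 cont=1 payload=0x79=121: acc |= 121<<7 -> acc=15591 shift=14
  byte[4]=0x18 cont=0 payload=0x18=24: acc |= 24<<14 -> acc=408807 shift=21 [end]
Varint 2: bytes[2:5] = E7 F9 18 -> value 408807 (3 byte(s))
  byte[5]=0xB5 cont=1 payload=0x35=53: acc |= 53<<0 -> acc=53 shift=7
  byte[6]=0x3C cont=0 payload=0x3C=60: acc |= 60<<7 -> acc=7733 shift=14 [end]
Varint 3: bytes[5:7] = B5 3C -> value 7733 (2 byte(s))
  byte[7]=0xF0 cont=1 payload=0x70=112: acc |= 112<<0 -> acc=112 shift=7
  byte[8]=0x86 cont=1 payload=0x06=6: acc |= 6<<7 -> acc=880 shift=14
  byte[9]=0x54 cont=0 payload=0x54=84: acc |= 84<<14 -> acc=1377136 shift=21 [end]
Varint 4: bytes[7:10] = F0 86 54 -> value 1377136 (3 byte(s))
  byte[10]=0xAB cont=1 payload=0x2B=43: acc |= 43<<0 -> acc=43 shift=7
  byte[11]=0xA6 cont=1 payload=0x26=38: acc |= 38<<7 -> acc=4907 shift=14
  byte[12]=0xD8 cont=1 payload=0x58=88: acc |= 88<<14 -> acc=1446699 shift=21
  byte[13]=0x6A cont=0 payload=0x6A=106: acc |= 106<<21 -> acc=223744811 shift=28 [end]
Varint 5: bytes[10:14] = AB A6 D8 6A -> value 223744811 (4 byte(s))

Answer: 7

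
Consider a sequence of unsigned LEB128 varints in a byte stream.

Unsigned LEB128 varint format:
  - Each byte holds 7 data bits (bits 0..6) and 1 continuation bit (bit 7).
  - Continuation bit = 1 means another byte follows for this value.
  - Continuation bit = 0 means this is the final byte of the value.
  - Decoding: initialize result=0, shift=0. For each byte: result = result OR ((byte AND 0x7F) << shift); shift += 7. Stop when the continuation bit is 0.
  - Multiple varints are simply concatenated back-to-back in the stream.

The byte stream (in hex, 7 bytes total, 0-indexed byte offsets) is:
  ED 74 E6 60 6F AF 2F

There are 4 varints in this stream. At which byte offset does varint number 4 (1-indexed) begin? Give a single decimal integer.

  byte[0]=0xED cont=1 payload=0x6D=109: acc |= 109<<0 -> acc=109 shift=7
  byte[1]=0x74 cont=0 payload=0x74=116: acc |= 116<<7 -> acc=14957 shift=14 [end]
Varint 1: bytes[0:2] = ED 74 -> value 14957 (2 byte(s))
  byte[2]=0xE6 cont=1 payload=0x66=102: acc |= 102<<0 -> acc=102 shift=7
  byte[3]=0x60 cont=0 payload=0x60=96: acc |= 96<<7 -> acc=12390 shift=14 [end]
Varint 2: bytes[2:4] = E6 60 -> value 12390 (2 byte(s))
  byte[4]=0x6F cont=0 payload=0x6F=111: acc |= 111<<0 -> acc=111 shift=7 [end]
Varint 3: bytes[4:5] = 6F -> value 111 (1 byte(s))
  byte[5]=0xAF cont=1 payload=0x2F=47: acc |= 47<<0 -> acc=47 shift=7
  byte[6]=0x2F cont=0 payload=0x2F=47: acc |= 47<<7 -> acc=6063 shift=14 [end]
Varint 4: bytes[5:7] = AF 2F -> value 6063 (2 byte(s))

Answer: 5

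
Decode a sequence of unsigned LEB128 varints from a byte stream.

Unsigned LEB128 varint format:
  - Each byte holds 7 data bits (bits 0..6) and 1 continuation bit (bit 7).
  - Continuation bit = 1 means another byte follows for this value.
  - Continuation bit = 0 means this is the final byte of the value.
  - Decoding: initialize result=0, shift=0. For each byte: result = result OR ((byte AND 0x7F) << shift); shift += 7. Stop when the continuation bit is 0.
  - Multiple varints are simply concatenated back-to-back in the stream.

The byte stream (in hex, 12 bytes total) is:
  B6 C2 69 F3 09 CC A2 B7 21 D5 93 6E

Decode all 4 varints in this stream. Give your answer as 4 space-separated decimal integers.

  byte[0]=0xB6 cont=1 payload=0x36=54: acc |= 54<<0 -> acc=54 shift=7
  byte[1]=0xC2 cont=1 payload=0x42=66: acc |= 66<<7 -> acc=8502 shift=14
  byte[2]=0x69 cont=0 payload=0x69=105: acc |= 105<<14 -> acc=1728822 shift=21 [end]
Varint 1: bytes[0:3] = B6 C2 69 -> value 1728822 (3 byte(s))
  byte[3]=0xF3 cont=1 payload=0x73=115: acc |= 115<<0 -> acc=115 shift=7
  byte[4]=0x09 cont=0 payload=0x09=9: acc |= 9<<7 -> acc=1267 shift=14 [end]
Varint 2: bytes[3:5] = F3 09 -> value 1267 (2 byte(s))
  byte[5]=0xCC cont=1 payload=0x4C=76: acc |= 76<<0 -> acc=76 shift=7
  byte[6]=0xA2 cont=1 payload=0x22=34: acc |= 34<<7 -> acc=4428 shift=14
  byte[7]=0xB7 cont=1 payload=0x37=55: acc |= 55<<14 -> acc=905548 shift=21
  byte[8]=0x21 cont=0 payload=0x21=33: acc |= 33<<21 -> acc=70111564 shift=28 [end]
Varint 3: bytes[5:9] = CC A2 B7 21 -> value 70111564 (4 byte(s))
  byte[9]=0xD5 cont=1 payload=0x55=85: acc |= 85<<0 -> acc=85 shift=7
  byte[10]=0x93 cont=1 payload=0x13=19: acc |= 19<<7 -> acc=2517 shift=14
  byte[11]=0x6E cont=0 payload=0x6E=110: acc |= 110<<14 -> acc=1804757 shift=21 [end]
Varint 4: bytes[9:12] = D5 93 6E -> value 1804757 (3 byte(s))

Answer: 1728822 1267 70111564 1804757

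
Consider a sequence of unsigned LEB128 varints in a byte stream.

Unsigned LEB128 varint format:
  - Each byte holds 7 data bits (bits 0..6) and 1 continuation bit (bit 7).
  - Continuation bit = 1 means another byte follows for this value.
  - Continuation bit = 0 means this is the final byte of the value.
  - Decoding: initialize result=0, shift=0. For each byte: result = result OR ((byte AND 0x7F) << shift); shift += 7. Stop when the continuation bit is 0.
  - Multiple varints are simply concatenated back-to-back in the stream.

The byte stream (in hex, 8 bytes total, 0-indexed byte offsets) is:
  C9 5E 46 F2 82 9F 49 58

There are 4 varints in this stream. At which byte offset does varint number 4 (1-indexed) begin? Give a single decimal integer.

  byte[0]=0xC9 cont=1 payload=0x49=73: acc |= 73<<0 -> acc=73 shift=7
  byte[1]=0x5E cont=0 payload=0x5E=94: acc |= 94<<7 -> acc=12105 shift=14 [end]
Varint 1: bytes[0:2] = C9 5E -> value 12105 (2 byte(s))
  byte[2]=0x46 cont=0 payload=0x46=70: acc |= 70<<0 -> acc=70 shift=7 [end]
Varint 2: bytes[2:3] = 46 -> value 70 (1 byte(s))
  byte[3]=0xF2 cont=1 payload=0x72=114: acc |= 114<<0 -> acc=114 shift=7
  byte[4]=0x82 cont=1 payload=0x02=2: acc |= 2<<7 -> acc=370 shift=14
  byte[5]=0x9F cont=1 payload=0x1F=31: acc |= 31<<14 -> acc=508274 shift=21
  byte[6]=0x49 cont=0 payload=0x49=73: acc |= 73<<21 -> acc=153600370 shift=28 [end]
Varint 3: bytes[3:7] = F2 82 9F 49 -> value 153600370 (4 byte(s))
  byte[7]=0x58 cont=0 payload=0x58=88: acc |= 88<<0 -> acc=88 shift=7 [end]
Varint 4: bytes[7:8] = 58 -> value 88 (1 byte(s))

Answer: 7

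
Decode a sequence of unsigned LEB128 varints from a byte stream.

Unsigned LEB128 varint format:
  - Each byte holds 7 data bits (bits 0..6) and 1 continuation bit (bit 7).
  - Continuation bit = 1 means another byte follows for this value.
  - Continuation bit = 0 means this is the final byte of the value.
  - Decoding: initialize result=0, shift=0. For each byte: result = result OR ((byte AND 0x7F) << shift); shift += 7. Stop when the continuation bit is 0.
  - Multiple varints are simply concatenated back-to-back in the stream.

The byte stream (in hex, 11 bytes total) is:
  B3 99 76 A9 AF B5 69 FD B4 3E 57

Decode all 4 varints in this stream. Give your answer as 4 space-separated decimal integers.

  byte[0]=0xB3 cont=1 payload=0x33=51: acc |= 51<<0 -> acc=51 shift=7
  byte[1]=0x99 cont=1 payload=0x19=25: acc |= 25<<7 -> acc=3251 shift=14
  byte[2]=0x76 cont=0 payload=0x76=118: acc |= 118<<14 -> acc=1936563 shift=21 [end]
Varint 1: bytes[0:3] = B3 99 76 -> value 1936563 (3 byte(s))
  byte[3]=0xA9 cont=1 payload=0x29=41: acc |= 41<<0 -> acc=41 shift=7
  byte[4]=0xAF cont=1 payload=0x2F=47: acc |= 47<<7 -> acc=6057 shift=14
  byte[5]=0xB5 cont=1 payload=0x35=53: acc |= 53<<14 -> acc=874409 shift=21
  byte[6]=0x69 cont=0 payload=0x69=105: acc |= 105<<21 -> acc=221075369 shift=28 [end]
Varint 2: bytes[3:7] = A9 AF B5 69 -> value 221075369 (4 byte(s))
  byte[7]=0xFD cont=1 payload=0x7D=125: acc |= 125<<0 -> acc=125 shift=7
  byte[8]=0xB4 cont=1 payload=0x34=52: acc |= 52<<7 -> acc=6781 shift=14
  byte[9]=0x3E cont=0 payload=0x3E=62: acc |= 62<<14 -> acc=1022589 shift=21 [end]
Varint 3: bytes[7:10] = FD B4 3E -> value 1022589 (3 byte(s))
  byte[10]=0x57 cont=0 payload=0x57=87: acc |= 87<<0 -> acc=87 shift=7 [end]
Varint 4: bytes[10:11] = 57 -> value 87 (1 byte(s))

Answer: 1936563 221075369 1022589 87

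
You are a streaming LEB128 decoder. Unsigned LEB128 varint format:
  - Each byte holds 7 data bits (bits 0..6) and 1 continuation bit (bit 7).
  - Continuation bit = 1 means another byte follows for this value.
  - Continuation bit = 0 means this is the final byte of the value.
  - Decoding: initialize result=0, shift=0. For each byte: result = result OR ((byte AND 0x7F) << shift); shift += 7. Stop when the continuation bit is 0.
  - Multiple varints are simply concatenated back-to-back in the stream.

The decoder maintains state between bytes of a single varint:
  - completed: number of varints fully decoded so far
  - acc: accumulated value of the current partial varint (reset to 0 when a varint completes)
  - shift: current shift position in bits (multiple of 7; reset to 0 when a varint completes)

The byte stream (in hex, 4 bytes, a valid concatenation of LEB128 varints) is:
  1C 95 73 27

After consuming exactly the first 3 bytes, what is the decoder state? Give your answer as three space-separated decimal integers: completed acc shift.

byte[0]=0x1C cont=0 payload=0x1C: varint #1 complete (value=28); reset -> completed=1 acc=0 shift=0
byte[1]=0x95 cont=1 payload=0x15: acc |= 21<<0 -> completed=1 acc=21 shift=7
byte[2]=0x73 cont=0 payload=0x73: varint #2 complete (value=14741); reset -> completed=2 acc=0 shift=0

Answer: 2 0 0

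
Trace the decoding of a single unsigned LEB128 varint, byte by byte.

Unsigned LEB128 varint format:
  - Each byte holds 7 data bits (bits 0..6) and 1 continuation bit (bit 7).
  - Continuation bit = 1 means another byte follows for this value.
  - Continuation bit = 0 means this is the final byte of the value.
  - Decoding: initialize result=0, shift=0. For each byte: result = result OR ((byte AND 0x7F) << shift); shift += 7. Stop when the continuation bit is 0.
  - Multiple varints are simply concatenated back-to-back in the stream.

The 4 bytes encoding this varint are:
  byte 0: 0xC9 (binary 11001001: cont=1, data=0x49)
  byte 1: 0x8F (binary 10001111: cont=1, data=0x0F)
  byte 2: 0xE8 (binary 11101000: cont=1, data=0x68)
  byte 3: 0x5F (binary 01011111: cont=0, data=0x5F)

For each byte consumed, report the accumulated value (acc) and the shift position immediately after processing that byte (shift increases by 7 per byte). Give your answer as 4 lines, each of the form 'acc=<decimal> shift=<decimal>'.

Answer: acc=73 shift=7
acc=1993 shift=14
acc=1705929 shift=21
acc=200935369 shift=28

Derivation:
byte 0=0xC9: payload=0x49=73, contrib = 73<<0 = 73; acc -> 73, shift -> 7
byte 1=0x8F: payload=0x0F=15, contrib = 15<<7 = 1920; acc -> 1993, shift -> 14
byte 2=0xE8: payload=0x68=104, contrib = 104<<14 = 1703936; acc -> 1705929, shift -> 21
byte 3=0x5F: payload=0x5F=95, contrib = 95<<21 = 199229440; acc -> 200935369, shift -> 28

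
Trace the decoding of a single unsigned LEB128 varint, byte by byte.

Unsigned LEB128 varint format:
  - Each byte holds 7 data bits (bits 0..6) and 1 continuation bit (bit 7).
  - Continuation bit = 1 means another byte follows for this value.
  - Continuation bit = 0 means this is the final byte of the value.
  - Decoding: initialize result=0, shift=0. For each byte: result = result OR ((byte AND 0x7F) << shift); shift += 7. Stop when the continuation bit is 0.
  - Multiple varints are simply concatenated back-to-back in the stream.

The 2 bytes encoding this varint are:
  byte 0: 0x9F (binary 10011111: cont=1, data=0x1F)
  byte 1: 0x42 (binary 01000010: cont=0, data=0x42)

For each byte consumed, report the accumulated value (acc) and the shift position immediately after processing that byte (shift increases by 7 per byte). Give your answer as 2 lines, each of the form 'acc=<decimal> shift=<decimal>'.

byte 0=0x9F: payload=0x1F=31, contrib = 31<<0 = 31; acc -> 31, shift -> 7
byte 1=0x42: payload=0x42=66, contrib = 66<<7 = 8448; acc -> 8479, shift -> 14

Answer: acc=31 shift=7
acc=8479 shift=14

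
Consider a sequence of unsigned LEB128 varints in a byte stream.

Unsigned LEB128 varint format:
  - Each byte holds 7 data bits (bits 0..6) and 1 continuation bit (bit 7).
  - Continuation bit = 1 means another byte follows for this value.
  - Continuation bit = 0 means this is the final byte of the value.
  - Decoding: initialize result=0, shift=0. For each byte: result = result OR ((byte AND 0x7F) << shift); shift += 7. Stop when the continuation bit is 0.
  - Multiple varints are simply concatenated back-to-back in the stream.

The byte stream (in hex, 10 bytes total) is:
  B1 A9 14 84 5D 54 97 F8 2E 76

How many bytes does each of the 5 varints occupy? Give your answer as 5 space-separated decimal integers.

  byte[0]=0xB1 cont=1 payload=0x31=49: acc |= 49<<0 -> acc=49 shift=7
  byte[1]=0xA9 cont=1 payload=0x29=41: acc |= 41<<7 -> acc=5297 shift=14
  byte[2]=0x14 cont=0 payload=0x14=20: acc |= 20<<14 -> acc=332977 shift=21 [end]
Varint 1: bytes[0:3] = B1 A9 14 -> value 332977 (3 byte(s))
  byte[3]=0x84 cont=1 payload=0x04=4: acc |= 4<<0 -> acc=4 shift=7
  byte[4]=0x5D cont=0 payload=0x5D=93: acc |= 93<<7 -> acc=11908 shift=14 [end]
Varint 2: bytes[3:5] = 84 5D -> value 11908 (2 byte(s))
  byte[5]=0x54 cont=0 payload=0x54=84: acc |= 84<<0 -> acc=84 shift=7 [end]
Varint 3: bytes[5:6] = 54 -> value 84 (1 byte(s))
  byte[6]=0x97 cont=1 payload=0x17=23: acc |= 23<<0 -> acc=23 shift=7
  byte[7]=0xF8 cont=1 payload=0x78=120: acc |= 120<<7 -> acc=15383 shift=14
  byte[8]=0x2E cont=0 payload=0x2E=46: acc |= 46<<14 -> acc=769047 shift=21 [end]
Varint 4: bytes[6:9] = 97 F8 2E -> value 769047 (3 byte(s))
  byte[9]=0x76 cont=0 payload=0x76=118: acc |= 118<<0 -> acc=118 shift=7 [end]
Varint 5: bytes[9:10] = 76 -> value 118 (1 byte(s))

Answer: 3 2 1 3 1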